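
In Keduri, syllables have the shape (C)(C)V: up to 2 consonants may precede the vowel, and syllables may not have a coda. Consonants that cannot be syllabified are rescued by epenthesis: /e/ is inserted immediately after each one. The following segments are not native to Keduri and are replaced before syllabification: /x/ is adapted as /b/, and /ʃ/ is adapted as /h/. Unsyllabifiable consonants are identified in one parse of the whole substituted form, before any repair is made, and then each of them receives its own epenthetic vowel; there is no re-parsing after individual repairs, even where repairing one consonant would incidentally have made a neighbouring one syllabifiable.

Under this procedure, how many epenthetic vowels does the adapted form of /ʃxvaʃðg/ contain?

After substitution the input is /hbvahðg/.
The unsyllabifiable consonants are /h/, /h/, /ð/, /g/; each receives one epenthetic vowel.

4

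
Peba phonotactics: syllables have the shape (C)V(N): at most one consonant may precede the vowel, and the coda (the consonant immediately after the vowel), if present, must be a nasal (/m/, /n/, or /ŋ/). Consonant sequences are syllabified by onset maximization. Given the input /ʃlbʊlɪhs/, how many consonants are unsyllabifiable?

Syllabifying with onset maximization leaves /ʃ/, /l/, /h/, /s/ stranded (only a nasal (/m/, /n/, or /ŋ/) is licensed in coda position; onsets are limited to one consonant).

4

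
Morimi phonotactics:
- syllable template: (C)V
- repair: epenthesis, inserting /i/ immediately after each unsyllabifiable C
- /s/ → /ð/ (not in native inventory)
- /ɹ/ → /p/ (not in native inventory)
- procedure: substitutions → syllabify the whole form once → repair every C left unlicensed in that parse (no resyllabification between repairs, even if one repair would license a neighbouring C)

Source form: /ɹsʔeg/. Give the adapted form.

piðiʔegi

Substitution: /ɹ/ → /p/, /s/ → /ð/, giving /pðʔeg/.
The consonants /p/, /ð/, /g/ cannot be parsed into a legal (C)V syllable (no codas are permitted; onsets are limited to one consonant).
Epenthesis after each stranded consonant: /p/ → /pi/, /ð/ → /ði/, /g/ → /gi/.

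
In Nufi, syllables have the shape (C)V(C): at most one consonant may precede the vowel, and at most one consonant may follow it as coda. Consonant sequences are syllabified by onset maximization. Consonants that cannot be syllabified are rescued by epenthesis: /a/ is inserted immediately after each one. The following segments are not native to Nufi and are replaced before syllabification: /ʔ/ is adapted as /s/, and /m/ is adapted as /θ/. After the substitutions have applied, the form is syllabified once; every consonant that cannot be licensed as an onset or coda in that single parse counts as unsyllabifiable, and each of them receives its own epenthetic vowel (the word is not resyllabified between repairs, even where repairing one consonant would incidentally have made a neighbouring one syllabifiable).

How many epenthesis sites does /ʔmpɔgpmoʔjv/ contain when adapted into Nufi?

After substitution the input is /sθpɔgpθosjv/.
The unsyllabifiable consonants are /s/, /θ/, /p/, /j/, /v/; each receives one epenthetic vowel.

5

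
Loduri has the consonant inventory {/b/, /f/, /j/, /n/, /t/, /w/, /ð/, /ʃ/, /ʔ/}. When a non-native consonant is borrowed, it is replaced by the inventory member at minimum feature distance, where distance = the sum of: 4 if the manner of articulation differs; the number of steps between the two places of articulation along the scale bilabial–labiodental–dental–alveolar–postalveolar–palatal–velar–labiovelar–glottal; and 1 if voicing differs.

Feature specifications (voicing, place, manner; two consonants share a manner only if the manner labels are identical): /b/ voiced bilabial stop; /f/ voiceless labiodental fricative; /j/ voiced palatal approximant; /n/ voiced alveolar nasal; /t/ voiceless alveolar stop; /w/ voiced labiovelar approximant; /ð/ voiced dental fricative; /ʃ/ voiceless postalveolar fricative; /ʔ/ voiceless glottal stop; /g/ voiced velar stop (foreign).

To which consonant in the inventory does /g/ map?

/ʔ/ is closest: same manner (stop), place distance 2 (velar→glottal), voicing differs (+1); total 3. Next closest is /t/ at distance 4.

ʔ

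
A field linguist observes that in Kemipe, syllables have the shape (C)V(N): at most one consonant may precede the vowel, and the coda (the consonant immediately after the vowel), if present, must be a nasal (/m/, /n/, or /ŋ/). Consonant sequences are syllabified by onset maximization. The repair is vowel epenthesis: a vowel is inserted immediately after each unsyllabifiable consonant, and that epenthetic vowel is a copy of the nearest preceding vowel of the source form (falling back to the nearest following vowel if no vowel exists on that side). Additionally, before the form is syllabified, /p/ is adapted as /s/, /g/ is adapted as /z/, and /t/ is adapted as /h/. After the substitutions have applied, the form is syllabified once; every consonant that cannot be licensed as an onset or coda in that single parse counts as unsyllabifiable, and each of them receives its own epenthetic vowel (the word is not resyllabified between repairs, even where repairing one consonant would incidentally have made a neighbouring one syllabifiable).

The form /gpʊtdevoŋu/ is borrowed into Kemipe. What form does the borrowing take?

Substitution: /g/ → /z/, /p/ → /s/, /t/ → /h/, giving /zsʊhdevoŋu/.
Syllabifying with onset maximization leaves /z/, /h/ stranded (only a nasal (/m/, /n/, or /ŋ/) is licensed in coda position; onsets are limited to one consonant).
Each unlicensed consonant becomes the onset of a new syllable: /z/ → /zʊ/, /h/ → /hʊ/.

zʊsʊhʊdevoŋu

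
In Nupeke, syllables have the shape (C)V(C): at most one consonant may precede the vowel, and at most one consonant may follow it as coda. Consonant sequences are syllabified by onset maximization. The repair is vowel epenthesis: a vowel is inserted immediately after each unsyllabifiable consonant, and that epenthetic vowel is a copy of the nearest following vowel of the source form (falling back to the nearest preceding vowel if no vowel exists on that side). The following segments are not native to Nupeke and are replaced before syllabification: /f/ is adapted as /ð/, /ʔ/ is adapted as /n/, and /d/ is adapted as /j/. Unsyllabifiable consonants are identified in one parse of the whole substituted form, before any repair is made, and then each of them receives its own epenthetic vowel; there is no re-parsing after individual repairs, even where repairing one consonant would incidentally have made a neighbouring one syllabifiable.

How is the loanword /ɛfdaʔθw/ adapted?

ɛðjanθawa

Substitution: /f/ → /ð/, /d/ → /j/, /ʔ/ → /n/, giving /ɛðjanθw/.
Under (C)V(C), the unsyllabifiable consonants are /θ/, /w/ (at most one coda consonant is licensed; onsets are limited to one consonant).
Each unlicensed consonant becomes the onset of a new syllable: /θ/ → /θa/, /w/ → /wa/.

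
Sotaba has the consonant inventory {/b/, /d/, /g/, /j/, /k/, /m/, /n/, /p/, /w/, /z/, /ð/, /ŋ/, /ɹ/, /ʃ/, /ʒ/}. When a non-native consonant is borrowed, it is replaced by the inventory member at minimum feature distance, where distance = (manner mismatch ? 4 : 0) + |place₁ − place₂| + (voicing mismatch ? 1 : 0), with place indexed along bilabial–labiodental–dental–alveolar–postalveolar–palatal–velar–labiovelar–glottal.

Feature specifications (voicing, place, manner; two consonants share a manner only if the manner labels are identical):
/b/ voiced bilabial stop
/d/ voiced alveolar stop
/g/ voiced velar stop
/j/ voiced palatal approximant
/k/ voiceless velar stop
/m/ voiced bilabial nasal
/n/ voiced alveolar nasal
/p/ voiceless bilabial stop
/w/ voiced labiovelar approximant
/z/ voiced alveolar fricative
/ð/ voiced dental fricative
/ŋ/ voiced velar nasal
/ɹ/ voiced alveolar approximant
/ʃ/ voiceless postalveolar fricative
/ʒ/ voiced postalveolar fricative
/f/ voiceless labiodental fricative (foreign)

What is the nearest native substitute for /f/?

/ð/ is closest: same manner (fricative), place distance 1 (labiodental→dental), voicing differs (+1); total 2. Next closest is /z/ at distance 3.

ð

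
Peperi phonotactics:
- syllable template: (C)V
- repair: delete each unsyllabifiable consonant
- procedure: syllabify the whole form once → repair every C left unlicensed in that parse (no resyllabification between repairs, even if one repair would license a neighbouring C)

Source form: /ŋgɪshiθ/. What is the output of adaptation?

gɪhi

Syllabifying with onset maximization leaves /ŋ/, /s/, /θ/ stranded (no codas are permitted; onsets are limited to one consonant).
Deletion applies to /ŋ/, /s/, /θ/.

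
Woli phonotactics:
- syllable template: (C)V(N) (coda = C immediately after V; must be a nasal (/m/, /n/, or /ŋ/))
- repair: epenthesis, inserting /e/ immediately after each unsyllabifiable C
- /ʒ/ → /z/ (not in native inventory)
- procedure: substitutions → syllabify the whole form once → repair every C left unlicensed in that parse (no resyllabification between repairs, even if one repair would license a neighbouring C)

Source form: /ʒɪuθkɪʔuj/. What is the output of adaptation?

zɪuθekɪʔuje

Substitution: /ʒ/ → /z/, giving /zɪuθkɪʔuj/.
Under (C)V(N), the unsyllabifiable consonants are /θ/, /j/ (only a nasal (/m/, /n/, or /ŋ/) is licensed in coda position; onsets are limited to one consonant).
Each unlicensed consonant becomes the onset of a new syllable: /θ/ → /θe/, /j/ → /je/.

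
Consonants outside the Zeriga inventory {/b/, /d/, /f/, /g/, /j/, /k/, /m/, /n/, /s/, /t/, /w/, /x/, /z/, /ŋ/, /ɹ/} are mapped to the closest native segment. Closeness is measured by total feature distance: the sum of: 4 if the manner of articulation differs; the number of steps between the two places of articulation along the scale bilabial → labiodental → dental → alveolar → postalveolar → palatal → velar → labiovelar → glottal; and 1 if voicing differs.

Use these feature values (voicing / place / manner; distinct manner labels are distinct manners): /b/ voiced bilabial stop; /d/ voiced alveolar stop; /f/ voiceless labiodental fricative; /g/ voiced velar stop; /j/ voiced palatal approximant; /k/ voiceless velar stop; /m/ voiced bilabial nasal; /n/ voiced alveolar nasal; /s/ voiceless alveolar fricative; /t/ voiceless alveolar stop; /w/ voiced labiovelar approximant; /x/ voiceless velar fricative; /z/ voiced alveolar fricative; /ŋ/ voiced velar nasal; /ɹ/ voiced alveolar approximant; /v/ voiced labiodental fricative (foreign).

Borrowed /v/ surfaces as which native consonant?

f

/f/ is closest: same manner (fricative), place distance 0 (labiodental→labiodental), voicing differs (+1); total 1. Next closest is /z/ at distance 2.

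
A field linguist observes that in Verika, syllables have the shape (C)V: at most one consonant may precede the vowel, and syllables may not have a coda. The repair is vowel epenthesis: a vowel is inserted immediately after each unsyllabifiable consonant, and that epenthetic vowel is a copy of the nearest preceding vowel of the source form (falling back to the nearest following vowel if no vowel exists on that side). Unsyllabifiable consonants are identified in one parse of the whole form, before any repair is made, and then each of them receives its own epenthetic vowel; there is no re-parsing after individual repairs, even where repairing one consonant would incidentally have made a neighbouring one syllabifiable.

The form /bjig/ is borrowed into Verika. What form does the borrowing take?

bijigi

The consonants /b/, /g/ cannot be parsed into a legal (C)V syllable (no codas are permitted; onsets are limited to one consonant).
Inserting the epenthetic vowel yields /b/ → /bi/, /g/ → /gi/.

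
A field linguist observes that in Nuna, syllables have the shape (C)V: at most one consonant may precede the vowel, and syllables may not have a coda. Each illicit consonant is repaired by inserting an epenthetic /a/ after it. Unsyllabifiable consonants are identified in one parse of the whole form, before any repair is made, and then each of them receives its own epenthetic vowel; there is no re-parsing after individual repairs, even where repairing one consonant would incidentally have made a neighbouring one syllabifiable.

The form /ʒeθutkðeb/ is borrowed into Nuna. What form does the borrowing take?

The consonants /t/, /k/, /b/ cannot be parsed into a legal (C)V syllable (no codas are permitted; onsets are limited to one consonant).
Inserting the epenthetic vowel yields /t/ → /ta/, /k/ → /ka/, /b/ → /ba/.

ʒeθutakaðeba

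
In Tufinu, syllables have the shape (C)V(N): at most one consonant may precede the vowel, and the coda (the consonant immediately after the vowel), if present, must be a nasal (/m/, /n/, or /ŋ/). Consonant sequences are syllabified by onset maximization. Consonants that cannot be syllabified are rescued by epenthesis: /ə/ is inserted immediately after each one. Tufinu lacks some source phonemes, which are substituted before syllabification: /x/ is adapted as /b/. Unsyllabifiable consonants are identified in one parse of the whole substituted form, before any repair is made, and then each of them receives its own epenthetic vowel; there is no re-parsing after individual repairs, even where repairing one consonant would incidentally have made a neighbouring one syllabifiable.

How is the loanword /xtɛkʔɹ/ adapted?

Substitution: /x/ → /b/, giving /btɛkʔɹ/.
Under (C)V(N), the unsyllabifiable consonants are /b/, /k/, /ʔ/, /ɹ/ (only a nasal (/m/, /n/, or /ŋ/) is licensed in coda position; onsets are limited to one consonant).
Inserting the epenthetic vowel yields /b/ → /bə/, /k/ → /kə/, /ʔ/ → /ʔə/, /ɹ/ → /ɹə/.

bətɛkəʔəɹə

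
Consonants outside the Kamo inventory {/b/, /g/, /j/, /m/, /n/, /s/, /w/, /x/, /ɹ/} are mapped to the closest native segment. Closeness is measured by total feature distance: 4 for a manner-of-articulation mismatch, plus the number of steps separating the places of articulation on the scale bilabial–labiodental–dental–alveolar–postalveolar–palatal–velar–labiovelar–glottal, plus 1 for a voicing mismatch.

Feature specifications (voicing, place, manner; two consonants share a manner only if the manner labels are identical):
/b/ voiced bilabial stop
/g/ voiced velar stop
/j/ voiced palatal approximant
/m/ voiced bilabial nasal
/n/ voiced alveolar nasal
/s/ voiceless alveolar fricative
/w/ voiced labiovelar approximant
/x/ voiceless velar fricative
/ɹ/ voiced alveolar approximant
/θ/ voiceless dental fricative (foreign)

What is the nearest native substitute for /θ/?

/s/ is closest: same manner (fricative), place distance 1 (dental→alveolar), same voicing; total 1. Next closest is /x/ at distance 4.

s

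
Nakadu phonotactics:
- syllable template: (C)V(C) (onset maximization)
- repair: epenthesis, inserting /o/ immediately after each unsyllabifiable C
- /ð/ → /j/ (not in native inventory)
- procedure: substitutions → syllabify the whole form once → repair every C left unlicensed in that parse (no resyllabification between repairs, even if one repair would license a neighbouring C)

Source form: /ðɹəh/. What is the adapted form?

joɹəh

Substitution: /ð/ → /j/, giving /jɹəh/.
The consonants /j/ cannot be parsed into a legal (C)V(C) syllable (at most one coda consonant is licensed; onsets are limited to one consonant).
Epenthesis after each stranded consonant: /j/ → /jo/.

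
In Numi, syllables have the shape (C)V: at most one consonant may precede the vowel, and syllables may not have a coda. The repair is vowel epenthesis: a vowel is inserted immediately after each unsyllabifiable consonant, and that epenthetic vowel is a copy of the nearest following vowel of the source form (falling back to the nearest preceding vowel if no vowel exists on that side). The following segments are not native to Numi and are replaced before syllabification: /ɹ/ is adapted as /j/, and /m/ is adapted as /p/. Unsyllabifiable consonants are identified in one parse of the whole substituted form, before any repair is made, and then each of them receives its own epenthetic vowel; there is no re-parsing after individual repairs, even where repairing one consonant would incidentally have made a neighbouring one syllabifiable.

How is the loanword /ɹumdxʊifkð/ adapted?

jupʊdʊxʊifikiði

Substitution: /ɹ/ → /j/, /m/ → /p/, giving /jupdxʊifkð/.
The consonants /p/, /d/, /f/, /k/, /ð/ cannot be parsed into a legal (C)V syllable (no codas are permitted; onsets are limited to one consonant).
Each unlicensed consonant becomes the onset of a new syllable: /p/ → /pʊ/, /d/ → /dʊ/, /f/ → /fi/, /k/ → /ki/, /ð/ → /ði/.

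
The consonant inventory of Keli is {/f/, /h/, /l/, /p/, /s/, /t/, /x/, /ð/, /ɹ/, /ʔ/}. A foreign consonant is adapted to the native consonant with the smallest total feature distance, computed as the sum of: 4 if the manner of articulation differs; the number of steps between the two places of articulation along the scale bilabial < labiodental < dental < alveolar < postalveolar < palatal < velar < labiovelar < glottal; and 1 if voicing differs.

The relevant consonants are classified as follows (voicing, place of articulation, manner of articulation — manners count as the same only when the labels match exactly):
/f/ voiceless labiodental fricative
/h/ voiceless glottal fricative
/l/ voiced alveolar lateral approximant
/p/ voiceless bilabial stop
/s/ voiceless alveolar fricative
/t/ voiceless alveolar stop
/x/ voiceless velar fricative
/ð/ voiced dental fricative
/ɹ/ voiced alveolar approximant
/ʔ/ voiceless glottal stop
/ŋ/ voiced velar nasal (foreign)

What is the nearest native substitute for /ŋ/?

/x/ is closest: manner differs (nasal→fricative, +4), place distance 0 (velar→velar), voicing differs (+1); total 5. Next closest is /h/ at distance 7.

x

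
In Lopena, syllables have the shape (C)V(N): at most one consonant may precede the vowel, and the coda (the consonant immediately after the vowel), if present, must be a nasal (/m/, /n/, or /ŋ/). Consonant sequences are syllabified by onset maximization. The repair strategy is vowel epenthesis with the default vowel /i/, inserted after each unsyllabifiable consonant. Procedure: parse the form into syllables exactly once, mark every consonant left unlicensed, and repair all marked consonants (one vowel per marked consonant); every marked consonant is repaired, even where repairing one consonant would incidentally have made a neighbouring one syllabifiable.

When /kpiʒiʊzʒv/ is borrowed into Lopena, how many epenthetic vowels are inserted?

4

The unsyllabifiable consonants are /k/, /z/, /ʒ/, /v/; each receives one epenthetic vowel.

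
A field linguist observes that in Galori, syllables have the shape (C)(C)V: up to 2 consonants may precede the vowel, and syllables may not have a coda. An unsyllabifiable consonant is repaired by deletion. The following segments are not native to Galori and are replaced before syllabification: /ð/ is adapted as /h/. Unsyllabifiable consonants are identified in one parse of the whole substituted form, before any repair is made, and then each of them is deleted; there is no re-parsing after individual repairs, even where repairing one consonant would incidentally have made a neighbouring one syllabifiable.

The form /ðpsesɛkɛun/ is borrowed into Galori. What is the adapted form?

Substitution: /ð/ → /h/, giving /hpsesɛkɛun/.
Under (C)(C)V, the unsyllabifiable consonants are /h/, /n/ (no codas are permitted; onsets may contain at most 2 consonants).
Deleting the stranded consonants removes /h/, /n/.

psesɛkɛu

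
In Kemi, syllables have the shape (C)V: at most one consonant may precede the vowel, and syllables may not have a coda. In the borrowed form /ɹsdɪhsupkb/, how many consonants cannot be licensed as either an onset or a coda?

6

Syllabifying with onset maximization leaves /ɹ/, /s/, /h/, /p/, /k/, /b/ stranded (no codas are permitted; onsets are limited to one consonant).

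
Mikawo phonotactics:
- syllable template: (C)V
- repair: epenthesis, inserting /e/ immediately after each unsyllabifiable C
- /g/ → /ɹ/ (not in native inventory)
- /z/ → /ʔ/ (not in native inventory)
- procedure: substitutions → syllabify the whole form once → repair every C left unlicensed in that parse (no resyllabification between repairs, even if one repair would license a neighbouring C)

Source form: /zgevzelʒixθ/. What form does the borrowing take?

ʔeɹeveʔeleʒixeθe

Substitution: /z/ → /ʔ/, /g/ → /ɹ/, giving /ʔɹevʔelʒixθ/.
Syllabifying with onset maximization leaves /ʔ/, /v/, /l/, /x/, /θ/ stranded (no codas are permitted; onsets are limited to one consonant).
Each unlicensed consonant becomes the onset of a new syllable: /ʔ/ → /ʔe/, /v/ → /ve/, /l/ → /le/, /x/ → /xe/, /θ/ → /θe/.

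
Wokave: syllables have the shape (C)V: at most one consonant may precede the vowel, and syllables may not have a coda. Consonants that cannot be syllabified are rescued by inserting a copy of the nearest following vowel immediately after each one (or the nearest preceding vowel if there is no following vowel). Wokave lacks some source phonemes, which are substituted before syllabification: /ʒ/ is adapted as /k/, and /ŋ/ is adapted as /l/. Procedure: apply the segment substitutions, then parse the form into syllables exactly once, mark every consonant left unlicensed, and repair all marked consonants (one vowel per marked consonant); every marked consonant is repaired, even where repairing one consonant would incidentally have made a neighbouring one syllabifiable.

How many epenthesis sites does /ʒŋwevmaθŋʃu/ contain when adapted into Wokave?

5

After substitution the input is /klwevmaθlʃu/.
The unsyllabifiable consonants are /k/, /l/, /v/, /θ/, /l/; each receives one epenthetic vowel.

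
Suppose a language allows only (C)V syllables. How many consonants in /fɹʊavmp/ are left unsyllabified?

4

Under (C)V, the unsyllabifiable consonants are /f/, /v/, /m/, /p/ (no codas are permitted; onsets are limited to one consonant).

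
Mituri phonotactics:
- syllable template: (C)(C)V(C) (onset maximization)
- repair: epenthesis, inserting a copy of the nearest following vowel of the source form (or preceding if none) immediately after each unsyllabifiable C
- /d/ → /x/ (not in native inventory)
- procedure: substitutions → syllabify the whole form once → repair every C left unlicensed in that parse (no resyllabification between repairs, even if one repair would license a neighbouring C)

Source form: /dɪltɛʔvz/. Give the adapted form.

Substitution: /d/ → /x/, giving /xɪltɛʔvz/.
Syllabifying with onset maximization leaves /v/, /z/ stranded (at most one coda consonant is licensed; onsets may contain at most 2 consonants).
Each unlicensed consonant becomes the onset of a new syllable: /v/ → /vɛ/, /z/ → /zɛ/.

xɪltɛʔvɛzɛ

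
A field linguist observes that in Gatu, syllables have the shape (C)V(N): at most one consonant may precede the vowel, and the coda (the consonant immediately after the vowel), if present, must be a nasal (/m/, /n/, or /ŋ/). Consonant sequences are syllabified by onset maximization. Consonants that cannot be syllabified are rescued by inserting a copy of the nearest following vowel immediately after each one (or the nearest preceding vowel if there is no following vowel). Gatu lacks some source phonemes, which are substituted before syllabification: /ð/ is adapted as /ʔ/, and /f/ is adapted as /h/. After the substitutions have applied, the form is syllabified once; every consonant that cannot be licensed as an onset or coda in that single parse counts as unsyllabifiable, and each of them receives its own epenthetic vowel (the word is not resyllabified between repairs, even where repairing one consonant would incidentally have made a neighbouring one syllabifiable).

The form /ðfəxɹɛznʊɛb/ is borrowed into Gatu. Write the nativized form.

Substitution: /ð/ → /ʔ/, /f/ → /h/, giving /ʔhəxɹɛznʊɛb/.
Syllabifying with onset maximization leaves /ʔ/, /x/, /z/, /b/ stranded (only a nasal (/m/, /n/, or /ŋ/) is licensed in coda position; onsets are limited to one consonant).
Each unlicensed consonant becomes the onset of a new syllable: /ʔ/ → /ʔə/, /x/ → /xɛ/, /z/ → /zʊ/, /b/ → /bɛ/.

ʔəhəxɛɹɛzʊnʊɛbɛ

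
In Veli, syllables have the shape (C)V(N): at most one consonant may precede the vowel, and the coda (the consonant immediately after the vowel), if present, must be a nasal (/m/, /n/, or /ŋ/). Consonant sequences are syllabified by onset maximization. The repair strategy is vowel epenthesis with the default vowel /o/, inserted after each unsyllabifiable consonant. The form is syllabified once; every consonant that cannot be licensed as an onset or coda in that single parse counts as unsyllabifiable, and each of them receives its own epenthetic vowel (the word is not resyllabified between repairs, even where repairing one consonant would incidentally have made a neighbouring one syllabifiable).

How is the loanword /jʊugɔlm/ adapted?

Under (C)V(N), the unsyllabifiable consonants are /l/, /m/ (only a nasal (/m/, /n/, or /ŋ/) is licensed in coda position; onsets are limited to one consonant).
Inserting the epenthetic vowel yields /l/ → /lo/, /m/ → /mo/.

jʊugɔlomo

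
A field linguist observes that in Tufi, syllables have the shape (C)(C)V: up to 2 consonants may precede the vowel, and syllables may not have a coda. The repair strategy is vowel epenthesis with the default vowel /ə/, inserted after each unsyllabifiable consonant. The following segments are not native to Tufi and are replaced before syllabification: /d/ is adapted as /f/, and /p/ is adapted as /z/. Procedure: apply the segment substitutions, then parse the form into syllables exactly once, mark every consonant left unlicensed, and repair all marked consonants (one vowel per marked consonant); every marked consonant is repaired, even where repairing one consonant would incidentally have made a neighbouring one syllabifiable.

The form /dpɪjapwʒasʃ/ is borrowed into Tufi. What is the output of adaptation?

fzɪjazəwʒasəʃə

Substitution: /d/ → /f/, /p/ → /z/, giving /fzɪjazwʒasʃ/.
The consonants /z/, /s/, /ʃ/ cannot be parsed into a legal (C)(C)V syllable (no codas are permitted; onsets may contain at most 2 consonants).
Inserting the epenthetic vowel yields /z/ → /zə/, /s/ → /sə/, /ʃ/ → /ʃə/.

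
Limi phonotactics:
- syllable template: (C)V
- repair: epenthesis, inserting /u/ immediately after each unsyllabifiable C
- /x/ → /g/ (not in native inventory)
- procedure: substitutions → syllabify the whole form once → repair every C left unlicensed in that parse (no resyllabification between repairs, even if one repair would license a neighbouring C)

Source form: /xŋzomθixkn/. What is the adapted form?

Substitution: /x/ → /g/, giving /gŋzomθigkn/.
Syllabifying with onset maximization leaves /g/, /ŋ/, /m/, /g/, /k/, /n/ stranded (no codas are permitted; onsets are limited to one consonant).
Inserting the epenthetic vowel yields /g/ → /gu/, /ŋ/ → /ŋu/, /m/ → /mu/, /g/ → /gu/, /k/ → /ku/, /n/ → /nu/.

guŋuzomuθigukunu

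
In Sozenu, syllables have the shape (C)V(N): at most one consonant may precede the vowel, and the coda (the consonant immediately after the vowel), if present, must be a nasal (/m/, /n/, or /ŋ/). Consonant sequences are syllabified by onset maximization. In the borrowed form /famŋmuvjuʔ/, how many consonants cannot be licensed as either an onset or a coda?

3

Under (C)V(N), the unsyllabifiable consonants are /ŋ/, /v/, /ʔ/ (only a nasal (/m/, /n/, or /ŋ/) is licensed in coda position; onsets are limited to one consonant).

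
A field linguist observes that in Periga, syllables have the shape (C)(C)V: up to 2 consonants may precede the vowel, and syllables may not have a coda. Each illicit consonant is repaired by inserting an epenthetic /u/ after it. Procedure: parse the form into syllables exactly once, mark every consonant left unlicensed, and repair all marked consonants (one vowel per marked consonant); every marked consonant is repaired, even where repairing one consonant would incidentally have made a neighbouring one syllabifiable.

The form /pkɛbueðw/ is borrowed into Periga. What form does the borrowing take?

pkɛbueðuwu

Syllabifying with onset maximization leaves /ð/, /w/ stranded (no codas are permitted; onsets may contain at most 2 consonants).
Each unlicensed consonant becomes the onset of a new syllable: /ð/ → /ðu/, /w/ → /wu/.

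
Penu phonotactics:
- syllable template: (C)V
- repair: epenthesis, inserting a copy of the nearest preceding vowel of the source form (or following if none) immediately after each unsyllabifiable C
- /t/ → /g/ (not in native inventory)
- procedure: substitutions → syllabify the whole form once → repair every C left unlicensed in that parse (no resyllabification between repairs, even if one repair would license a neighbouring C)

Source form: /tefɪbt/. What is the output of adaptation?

gefɪbɪgɪ

Substitution: /t/ → /g/, giving /gefɪbg/.
The consonants /b/, /g/ cannot be parsed into a legal (C)V syllable (no codas are permitted; onsets are limited to one consonant).
Each unlicensed consonant becomes the onset of a new syllable: /b/ → /bɪ/, /g/ → /gɪ/.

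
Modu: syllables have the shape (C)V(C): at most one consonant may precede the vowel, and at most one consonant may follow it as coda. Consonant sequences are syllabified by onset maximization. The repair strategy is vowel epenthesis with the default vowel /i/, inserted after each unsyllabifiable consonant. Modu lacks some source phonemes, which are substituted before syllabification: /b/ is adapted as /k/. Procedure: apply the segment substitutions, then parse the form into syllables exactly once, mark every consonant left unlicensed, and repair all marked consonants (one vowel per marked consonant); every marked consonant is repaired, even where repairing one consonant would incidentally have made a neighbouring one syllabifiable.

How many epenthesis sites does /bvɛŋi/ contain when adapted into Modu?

1

After substitution the input is /kvɛŋi/.
The unsyllabifiable consonants are /k/; each receives one epenthetic vowel.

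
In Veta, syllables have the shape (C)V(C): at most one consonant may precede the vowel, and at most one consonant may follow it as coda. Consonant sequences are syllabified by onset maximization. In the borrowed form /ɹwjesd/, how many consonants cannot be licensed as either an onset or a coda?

3

Syllabifying with onset maximization leaves /ɹ/, /w/, /d/ stranded (at most one coda consonant is licensed; onsets are limited to one consonant).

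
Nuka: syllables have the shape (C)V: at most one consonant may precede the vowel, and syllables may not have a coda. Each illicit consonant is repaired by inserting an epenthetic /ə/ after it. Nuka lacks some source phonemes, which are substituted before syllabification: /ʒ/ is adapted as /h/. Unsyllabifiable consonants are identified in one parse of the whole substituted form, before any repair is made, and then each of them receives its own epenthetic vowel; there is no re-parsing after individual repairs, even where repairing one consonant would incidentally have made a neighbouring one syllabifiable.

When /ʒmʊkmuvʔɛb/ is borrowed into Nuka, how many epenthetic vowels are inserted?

After substitution the input is /hmʊkmuvʔɛb/.
The unsyllabifiable consonants are /h/, /k/, /v/, /b/; each receives one epenthetic vowel.

4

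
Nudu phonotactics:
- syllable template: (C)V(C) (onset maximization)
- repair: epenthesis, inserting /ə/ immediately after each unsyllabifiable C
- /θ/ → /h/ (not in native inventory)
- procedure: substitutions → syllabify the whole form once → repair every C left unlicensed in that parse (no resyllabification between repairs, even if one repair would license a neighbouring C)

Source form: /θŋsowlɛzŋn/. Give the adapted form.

həŋəsowlɛzŋənə

Substitution: /θ/ → /h/, giving /hŋsowlɛzŋn/.
The consonants /h/, /ŋ/, /ŋ/, /n/ cannot be parsed into a legal (C)V(C) syllable (at most one coda consonant is licensed; onsets are limited to one consonant).
Each unlicensed consonant becomes the onset of a new syllable: /h/ → /hə/, /ŋ/ → /ŋə/, /ŋ/ → /ŋə/, /n/ → /nə/.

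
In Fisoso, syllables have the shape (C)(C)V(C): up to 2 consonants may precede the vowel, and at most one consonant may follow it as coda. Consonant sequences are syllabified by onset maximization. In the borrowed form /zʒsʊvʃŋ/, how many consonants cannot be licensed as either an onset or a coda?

Syllabifying with onset maximization leaves /z/, /ʃ/, /ŋ/ stranded (at most one coda consonant is licensed; onsets may contain at most 2 consonants).

3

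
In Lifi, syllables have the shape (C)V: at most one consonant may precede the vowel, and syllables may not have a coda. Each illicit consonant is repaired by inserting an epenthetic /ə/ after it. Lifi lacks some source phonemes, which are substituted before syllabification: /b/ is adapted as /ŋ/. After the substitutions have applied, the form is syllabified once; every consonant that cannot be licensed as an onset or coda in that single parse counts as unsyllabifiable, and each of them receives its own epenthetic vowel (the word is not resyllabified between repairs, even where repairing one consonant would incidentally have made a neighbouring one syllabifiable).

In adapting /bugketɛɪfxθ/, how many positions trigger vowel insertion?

4

After substitution the input is /ŋugketɛɪfxθ/.
The unsyllabifiable consonants are /g/, /f/, /x/, /θ/; each receives one epenthetic vowel.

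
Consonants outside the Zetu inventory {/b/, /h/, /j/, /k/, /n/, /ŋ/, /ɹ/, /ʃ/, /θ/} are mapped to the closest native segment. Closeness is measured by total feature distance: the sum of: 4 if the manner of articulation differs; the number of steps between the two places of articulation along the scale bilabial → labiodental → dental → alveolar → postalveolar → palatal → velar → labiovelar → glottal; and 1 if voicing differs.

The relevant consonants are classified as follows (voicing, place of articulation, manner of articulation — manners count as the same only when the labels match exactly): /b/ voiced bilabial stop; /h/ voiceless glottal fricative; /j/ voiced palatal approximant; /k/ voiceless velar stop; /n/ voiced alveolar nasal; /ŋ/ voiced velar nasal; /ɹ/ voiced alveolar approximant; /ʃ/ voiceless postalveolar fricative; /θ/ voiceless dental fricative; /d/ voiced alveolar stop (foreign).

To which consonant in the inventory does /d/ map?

/b/ is closest: same manner (stop), place distance 3 (alveolar→bilabial), same voicing; total 3. Next closest is /k/ at distance 4.

b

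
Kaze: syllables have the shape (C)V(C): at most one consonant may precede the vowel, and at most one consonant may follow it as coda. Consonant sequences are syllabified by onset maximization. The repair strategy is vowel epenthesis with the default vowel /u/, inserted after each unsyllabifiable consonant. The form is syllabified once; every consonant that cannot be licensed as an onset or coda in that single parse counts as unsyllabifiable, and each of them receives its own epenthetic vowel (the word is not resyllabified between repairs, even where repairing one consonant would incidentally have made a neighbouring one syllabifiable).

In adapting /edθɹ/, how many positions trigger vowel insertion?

2

The unsyllabifiable consonants are /θ/, /ɹ/; each receives one epenthetic vowel.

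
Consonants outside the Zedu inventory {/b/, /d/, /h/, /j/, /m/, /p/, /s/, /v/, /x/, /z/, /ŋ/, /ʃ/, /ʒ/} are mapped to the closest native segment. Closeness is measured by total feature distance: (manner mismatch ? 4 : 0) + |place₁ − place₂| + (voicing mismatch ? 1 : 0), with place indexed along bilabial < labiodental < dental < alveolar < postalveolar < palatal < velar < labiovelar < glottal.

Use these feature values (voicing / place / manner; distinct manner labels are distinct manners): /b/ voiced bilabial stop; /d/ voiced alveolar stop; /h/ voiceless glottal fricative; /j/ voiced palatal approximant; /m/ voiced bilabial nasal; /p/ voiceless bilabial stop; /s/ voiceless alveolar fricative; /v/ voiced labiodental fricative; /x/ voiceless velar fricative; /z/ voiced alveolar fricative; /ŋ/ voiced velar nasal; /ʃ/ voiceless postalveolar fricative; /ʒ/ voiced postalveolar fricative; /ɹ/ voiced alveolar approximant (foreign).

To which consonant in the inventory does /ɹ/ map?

j

/j/ is closest: same manner (approximant), place distance 2 (alveolar→palatal), same voicing; total 2. Next closest is /d/ at distance 4.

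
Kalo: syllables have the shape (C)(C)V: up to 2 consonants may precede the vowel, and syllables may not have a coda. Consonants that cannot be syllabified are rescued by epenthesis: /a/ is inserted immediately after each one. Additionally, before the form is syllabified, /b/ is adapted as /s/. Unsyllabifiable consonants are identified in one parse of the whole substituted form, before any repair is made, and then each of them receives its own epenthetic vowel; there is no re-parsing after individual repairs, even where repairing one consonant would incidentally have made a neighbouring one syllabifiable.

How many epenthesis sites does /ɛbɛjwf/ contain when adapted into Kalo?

After substitution the input is /ɛsɛjwf/.
The unsyllabifiable consonants are /j/, /w/, /f/; each receives one epenthetic vowel.

3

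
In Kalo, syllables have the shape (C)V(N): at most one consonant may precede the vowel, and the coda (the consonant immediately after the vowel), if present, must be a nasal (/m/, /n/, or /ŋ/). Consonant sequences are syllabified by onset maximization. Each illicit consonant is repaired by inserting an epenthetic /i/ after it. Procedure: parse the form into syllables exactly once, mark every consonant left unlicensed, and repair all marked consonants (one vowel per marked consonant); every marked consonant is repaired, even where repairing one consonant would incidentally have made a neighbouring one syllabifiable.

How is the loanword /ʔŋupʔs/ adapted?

Under (C)V(N), the unsyllabifiable consonants are /ʔ/, /p/, /ʔ/, /s/ (only a nasal (/m/, /n/, or /ŋ/) is licensed in coda position; onsets are limited to one consonant).
Epenthesis after each stranded consonant: /ʔ/ → /ʔi/, /p/ → /pi/, /ʔ/ → /ʔi/, /s/ → /si/.

ʔiŋupiʔisi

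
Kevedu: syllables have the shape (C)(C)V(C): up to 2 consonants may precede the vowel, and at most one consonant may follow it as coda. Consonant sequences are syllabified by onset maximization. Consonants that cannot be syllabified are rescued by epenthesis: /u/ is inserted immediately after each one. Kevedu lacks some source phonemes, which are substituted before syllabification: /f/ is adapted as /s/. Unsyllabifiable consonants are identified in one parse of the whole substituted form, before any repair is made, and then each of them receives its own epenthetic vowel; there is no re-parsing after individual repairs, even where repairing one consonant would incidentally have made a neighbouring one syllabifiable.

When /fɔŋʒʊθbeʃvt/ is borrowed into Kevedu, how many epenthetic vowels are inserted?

2

After substitution the input is /sɔŋʒʊθbeʃvt/.
The unsyllabifiable consonants are /v/, /t/; each receives one epenthetic vowel.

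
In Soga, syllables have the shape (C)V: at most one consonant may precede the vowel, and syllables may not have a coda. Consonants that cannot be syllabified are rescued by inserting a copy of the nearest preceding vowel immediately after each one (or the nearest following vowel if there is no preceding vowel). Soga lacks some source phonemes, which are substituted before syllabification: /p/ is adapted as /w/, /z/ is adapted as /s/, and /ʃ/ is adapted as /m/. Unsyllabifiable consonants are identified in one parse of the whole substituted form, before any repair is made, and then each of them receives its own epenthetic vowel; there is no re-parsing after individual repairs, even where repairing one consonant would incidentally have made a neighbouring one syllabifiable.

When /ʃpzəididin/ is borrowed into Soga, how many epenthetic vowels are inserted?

3

After substitution the input is /mwsəididin/.
The unsyllabifiable consonants are /m/, /w/, /n/; each receives one epenthetic vowel.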